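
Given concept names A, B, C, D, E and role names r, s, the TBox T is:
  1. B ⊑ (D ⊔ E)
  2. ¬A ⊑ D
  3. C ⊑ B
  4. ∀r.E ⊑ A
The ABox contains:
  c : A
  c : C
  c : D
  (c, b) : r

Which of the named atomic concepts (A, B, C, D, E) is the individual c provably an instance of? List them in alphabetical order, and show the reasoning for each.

1. c : A?  L(c) = {A, C, D} ∪ {¬A}
   clash {A, ¬A} at c — c ∈ A
2. c : B?  L(c) = {A, C, D} ∪ {¬B}
   clash {B, ¬B} at c — c ∈ B
3. c : C?  L(c) = {A, C, D} ∪ {¬C}
   clash {C, ¬C} at c — c ∈ C
4. c : D?  L(c) = {A, C, D} ∪ {¬D}
   clash {D, ¬D} at c — c ∈ D
5. c : E?  L(c) = {A, C, D} ∪ {¬E}
   apply at c: C⊑B
   open: L(c) ⊇ {A, B, C, D, ¬E} — c ∉ E possible
6. Entailed for c: {A, B, C, D}

{A, B, C, D}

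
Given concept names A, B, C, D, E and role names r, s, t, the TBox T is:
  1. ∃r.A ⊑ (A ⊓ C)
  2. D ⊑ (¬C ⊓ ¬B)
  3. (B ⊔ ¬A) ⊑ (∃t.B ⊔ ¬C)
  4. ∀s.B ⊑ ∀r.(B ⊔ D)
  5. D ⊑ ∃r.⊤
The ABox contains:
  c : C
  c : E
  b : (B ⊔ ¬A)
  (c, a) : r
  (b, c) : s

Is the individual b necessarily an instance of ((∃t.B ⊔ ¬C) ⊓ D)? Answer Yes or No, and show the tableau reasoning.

1. b : ((∃t.B ⊔ ¬C) ⊓ D)?  L(b) = {(B ⊔ ¬A)} ∪ {((∀t.¬B ⊓ C) ⊔ ¬D)}
   apply at b: (B ⊔ ¬A)⊑(∃t.B ⊔ ¬C)
   open: L(b) ⊇ {B, ¬D, ∀r.¬A, ∃s.¬B, ∃t.B} (+ ∃-successors) — b ∉ ((∃t.B ⊔ ¬C) ⊓ D) possible
2. Hence b : ((∃t.B ⊔ ¬C) ⊓ D): not entailed.

No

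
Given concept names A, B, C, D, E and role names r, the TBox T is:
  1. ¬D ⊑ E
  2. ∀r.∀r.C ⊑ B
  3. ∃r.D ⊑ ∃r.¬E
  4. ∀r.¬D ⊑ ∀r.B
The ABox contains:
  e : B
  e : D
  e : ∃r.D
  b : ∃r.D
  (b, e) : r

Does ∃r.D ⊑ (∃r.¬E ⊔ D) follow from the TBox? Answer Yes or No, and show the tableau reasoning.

Yes

1. ∃r.D ⊑ (∃r.¬E ⊔ D)  ⇔  (∃r.D ⊓ (∀r.E ⊓ ¬D)) unsat w.r.t. T
   all branches close; clash {E, ¬E} at an ∃-successor
2. Hence ∃r.D ⊑ (∃r.¬E ⊔ D): entailed.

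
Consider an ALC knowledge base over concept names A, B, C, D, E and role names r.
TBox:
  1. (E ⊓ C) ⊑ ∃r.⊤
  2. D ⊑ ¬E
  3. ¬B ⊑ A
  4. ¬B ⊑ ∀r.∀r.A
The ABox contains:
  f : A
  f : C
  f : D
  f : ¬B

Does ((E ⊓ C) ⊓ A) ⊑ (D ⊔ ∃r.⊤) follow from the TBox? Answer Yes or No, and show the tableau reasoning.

Yes

1. ((E ⊓ C) ⊓ A) ⊑ (D ⊔ ∃r.⊤)  ⇔  (((E ⊓ C) ⊓ A) ⊓ (¬D ⊓ ∀r.⊥)) unsat w.r.t. T
   all branches close; clash ⊥ at an ∃-successor
2. Hence ((E ⊓ C) ⊓ A) ⊑ (D ⊔ ∃r.⊤): entailed.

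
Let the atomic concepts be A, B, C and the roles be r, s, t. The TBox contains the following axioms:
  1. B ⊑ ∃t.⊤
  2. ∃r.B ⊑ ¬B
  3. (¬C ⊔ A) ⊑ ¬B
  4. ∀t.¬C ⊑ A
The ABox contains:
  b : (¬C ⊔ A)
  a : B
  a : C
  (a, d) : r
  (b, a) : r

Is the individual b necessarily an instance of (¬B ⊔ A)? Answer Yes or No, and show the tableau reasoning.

Yes

1. b : (¬B ⊔ A)?  L(b) = {(¬C ⊔ A)} ∪ {(B ⊓ ¬A)}
   clash {A, ¬A} at b — b ∈ (¬B ⊔ A)
2. Hence b : (¬B ⊔ A): entailed.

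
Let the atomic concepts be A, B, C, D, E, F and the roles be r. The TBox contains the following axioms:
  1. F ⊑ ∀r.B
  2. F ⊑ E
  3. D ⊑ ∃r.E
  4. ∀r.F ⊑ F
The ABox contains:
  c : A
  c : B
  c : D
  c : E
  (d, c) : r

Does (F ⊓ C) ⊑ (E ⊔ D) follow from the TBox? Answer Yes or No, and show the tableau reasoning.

1. (F ⊓ C) ⊑ (E ⊔ D)  ⇔  ((F ⊓ C) ⊓ (¬E ⊓ ¬D)) unsat w.r.t. T
   all branches close; clash {E, ¬E} at x₀
2. Hence (F ⊓ C) ⊑ (E ⊔ D): entailed.

Yes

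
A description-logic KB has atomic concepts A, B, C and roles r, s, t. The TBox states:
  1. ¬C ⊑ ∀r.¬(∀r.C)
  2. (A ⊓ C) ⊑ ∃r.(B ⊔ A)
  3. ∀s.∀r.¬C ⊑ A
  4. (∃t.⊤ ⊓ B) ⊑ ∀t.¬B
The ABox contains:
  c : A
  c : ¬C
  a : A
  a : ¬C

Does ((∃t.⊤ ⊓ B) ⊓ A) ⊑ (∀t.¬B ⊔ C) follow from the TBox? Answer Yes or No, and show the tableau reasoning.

1. ((∃t.⊤ ⊓ B) ⊓ A) ⊑ (∀t.¬B ⊔ C)  ⇔  (((∃t.⊤ ⊓ B) ⊓ A) ⊓ (∃t.B ⊓ ¬C)) unsat w.r.t. T
   all branches close; clash {B, ¬B} at an ∃-successor
2. Hence ((∃t.⊤ ⊓ B) ⊓ A) ⊑ (∀t.¬B ⊔ C): entailed.

Yes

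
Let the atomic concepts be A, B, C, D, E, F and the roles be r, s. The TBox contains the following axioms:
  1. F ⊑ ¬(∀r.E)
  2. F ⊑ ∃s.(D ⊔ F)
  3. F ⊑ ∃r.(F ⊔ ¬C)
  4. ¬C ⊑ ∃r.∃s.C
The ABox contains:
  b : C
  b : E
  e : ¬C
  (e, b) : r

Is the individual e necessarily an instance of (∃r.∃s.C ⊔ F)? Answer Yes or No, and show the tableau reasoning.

Yes

1. e : (∃r.∃s.C ⊔ F)?  L(e) = {¬C} ∪ {(∀r.∀s.¬C ⊓ ¬F)}
   clash {C, ¬C} at an ∃-successor — e ∈ (∃r.∃s.C ⊔ F)
2. Hence e : (∃r.∃s.C ⊔ F): entailed.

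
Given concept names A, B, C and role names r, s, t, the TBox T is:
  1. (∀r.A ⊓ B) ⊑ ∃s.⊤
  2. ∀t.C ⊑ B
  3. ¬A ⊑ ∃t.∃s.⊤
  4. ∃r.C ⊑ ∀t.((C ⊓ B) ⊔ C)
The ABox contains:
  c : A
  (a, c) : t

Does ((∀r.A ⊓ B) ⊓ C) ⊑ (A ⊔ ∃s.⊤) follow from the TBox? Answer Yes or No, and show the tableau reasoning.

1. ((∀r.A ⊓ B) ⊓ C) ⊑ (A ⊔ ∃s.⊤)  ⇔  (((∀r.A ⊓ B) ⊓ C) ⊓ (¬A ⊓ ∀s.⊥)) unsat w.r.t. T
   all branches close; clash ⊥ at an ∃-successor
2. Hence ((∀r.A ⊓ B) ⊓ C) ⊑ (A ⊔ ∃s.⊤): entailed.

Yes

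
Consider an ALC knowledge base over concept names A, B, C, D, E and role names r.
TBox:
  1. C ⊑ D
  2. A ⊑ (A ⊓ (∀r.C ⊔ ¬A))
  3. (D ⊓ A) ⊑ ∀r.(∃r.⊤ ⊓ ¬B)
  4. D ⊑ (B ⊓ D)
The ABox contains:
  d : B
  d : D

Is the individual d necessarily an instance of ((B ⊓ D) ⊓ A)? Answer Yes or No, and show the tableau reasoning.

No

1. d : ((B ⊓ D) ⊓ A)?  L(d) = {B, D} ∪ {((¬B ⊔ ¬D) ⊔ ¬A)}
   apply at d: D⊑(B ⊓ D)
   open: L(d) ⊇ {B, D, ¬A} — d ∉ ((B ⊓ D) ⊓ A) possible
2. Hence d : ((B ⊓ D) ⊓ A): not entailed.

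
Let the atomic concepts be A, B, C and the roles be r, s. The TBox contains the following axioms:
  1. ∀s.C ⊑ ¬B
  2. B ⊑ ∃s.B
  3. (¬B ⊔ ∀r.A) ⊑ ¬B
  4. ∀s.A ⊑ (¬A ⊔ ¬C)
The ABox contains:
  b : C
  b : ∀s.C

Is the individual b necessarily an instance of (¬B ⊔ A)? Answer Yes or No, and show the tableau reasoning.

1. b : (¬B ⊔ A)?  L(b) = {C, ∀s.C} ∪ {(B ⊓ ¬A)}
   clash {B, ¬B} at b — b ∈ (¬B ⊔ A)
2. Hence b : (¬B ⊔ A): entailed.

Yes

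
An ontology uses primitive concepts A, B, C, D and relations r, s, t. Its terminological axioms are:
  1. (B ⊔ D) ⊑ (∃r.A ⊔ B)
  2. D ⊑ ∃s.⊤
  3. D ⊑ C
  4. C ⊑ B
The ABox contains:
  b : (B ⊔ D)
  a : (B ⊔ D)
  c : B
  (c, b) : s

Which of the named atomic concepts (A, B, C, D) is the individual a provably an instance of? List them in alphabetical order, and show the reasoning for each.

{B}

1. a : A?  L(a) = {(B ⊔ D)} ∪ {¬A}
   apply at a: (B ⊔ D)⊑(∃r.A ⊔ B)
   open: L(a) ⊇ {B, ¬A, ¬D} — a ∉ A possible
2. a : B?  L(a) = {(B ⊔ D)} ∪ {¬B}
   clash {B, ¬B} at a — a ∈ B
3. a : C?  L(a) = {(B ⊔ D)} ∪ {¬C}
   apply at a: (B ⊔ D)⊑(∃r.A ⊔ B)
   open: L(a) ⊇ {B, ¬C, ¬D} — a ∉ C possible
4. a : D?  L(a) = {(B ⊔ D)} ∪ {¬D}
   apply at a: (B ⊔ D)⊑(∃r.A ⊔ B)
   open: L(a) ⊇ {B, ¬D} — a ∉ D possible
5. Entailed for a: {B}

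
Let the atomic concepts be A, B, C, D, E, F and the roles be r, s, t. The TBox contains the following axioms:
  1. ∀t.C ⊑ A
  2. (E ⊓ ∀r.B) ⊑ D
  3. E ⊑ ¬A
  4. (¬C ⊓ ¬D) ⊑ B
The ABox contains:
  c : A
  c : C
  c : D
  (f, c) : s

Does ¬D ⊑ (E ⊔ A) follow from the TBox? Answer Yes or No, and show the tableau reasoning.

1. ¬D ⊑ (E ⊔ A)  ⇔  (¬D ⊓ (¬E ⊓ ¬A)) unsat w.r.t. T
   open: L(x₀) ⊇ {C, ¬A, ¬D, ¬E, ∃t.¬C} (+ ∃-successors)
2. Hence ¬D ⊑ (E ⊔ A): not entailed.

No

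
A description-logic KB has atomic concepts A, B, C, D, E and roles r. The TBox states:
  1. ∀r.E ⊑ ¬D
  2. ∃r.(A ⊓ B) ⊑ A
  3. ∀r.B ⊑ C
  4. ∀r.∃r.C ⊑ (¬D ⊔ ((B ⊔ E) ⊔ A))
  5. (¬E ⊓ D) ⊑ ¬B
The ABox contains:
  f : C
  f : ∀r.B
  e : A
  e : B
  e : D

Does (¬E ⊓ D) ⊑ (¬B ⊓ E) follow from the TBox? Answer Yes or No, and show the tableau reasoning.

No

1. (¬E ⊓ D) ⊑ (¬B ⊓ E)  ⇔  ((¬E ⊓ D) ⊓ (B ⊔ ¬E)) unsat w.r.t. T
   apply at x₀: (¬E ⊓ D)⊑¬B
   open: L(x₀) ⊇ {D, ¬B, ¬E, ∀r.(¬A ⊔ ¬B), ∃r.¬B, …} (+ ∃-successors)
2. Hence (¬E ⊓ D) ⊑ (¬B ⊓ E): not entailed.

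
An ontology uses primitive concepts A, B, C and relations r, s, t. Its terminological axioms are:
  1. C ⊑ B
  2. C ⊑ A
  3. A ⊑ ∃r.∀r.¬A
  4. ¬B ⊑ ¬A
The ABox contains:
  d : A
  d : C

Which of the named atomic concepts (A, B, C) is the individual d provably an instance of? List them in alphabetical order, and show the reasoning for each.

1. d : A?  L(d) = {A, C} ∪ {¬A}
   clash {A, ¬A} at d — d ∈ A
2. d : B?  L(d) = {A, C} ∪ {¬B}
   clash {A, ¬A} at d — d ∈ B
3. d : C?  L(d) = {A, C} ∪ {¬C}
   clash {C, ¬C} at d — d ∈ C
4. Entailed for d: {A, B, C}

{A, B, C}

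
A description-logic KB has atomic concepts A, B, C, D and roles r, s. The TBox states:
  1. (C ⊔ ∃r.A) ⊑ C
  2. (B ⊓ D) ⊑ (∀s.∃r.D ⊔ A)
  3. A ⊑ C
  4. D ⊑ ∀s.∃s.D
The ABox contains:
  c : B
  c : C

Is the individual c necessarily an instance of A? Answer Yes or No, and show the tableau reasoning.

No

1. c : A?  L(c) = {B, C} ∪ {¬A}
   open: L(c) ⊇ {B, C, ¬A, ¬D} — c ∉ A possible
2. Hence c : A: not entailed.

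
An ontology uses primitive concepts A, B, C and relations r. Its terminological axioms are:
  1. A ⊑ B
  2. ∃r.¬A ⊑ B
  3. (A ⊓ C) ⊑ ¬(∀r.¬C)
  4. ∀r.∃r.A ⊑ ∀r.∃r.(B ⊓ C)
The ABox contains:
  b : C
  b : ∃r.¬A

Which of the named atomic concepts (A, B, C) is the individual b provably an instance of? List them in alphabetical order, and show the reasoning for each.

{B, C}

1. b : A?  L(b) = {C, ∃r.¬A} ∪ {¬A}
   apply at b: ∃r.¬A⊑B
   open: L(b) ⊇ {B, C, ¬A, ∃r.¬A, ∃r.∀r.¬A} (+ ∃-successors) — b ∉ A possible
2. b : B?  L(b) = {C, ∃r.¬A} ∪ {¬B}
   clash {B, ¬B} at b — b ∈ B
3. b : C?  L(b) = {C, ∃r.¬A} ∪ {¬C}
   clash {C, ¬C} at b — b ∈ C
4. Entailed for b: {B, C}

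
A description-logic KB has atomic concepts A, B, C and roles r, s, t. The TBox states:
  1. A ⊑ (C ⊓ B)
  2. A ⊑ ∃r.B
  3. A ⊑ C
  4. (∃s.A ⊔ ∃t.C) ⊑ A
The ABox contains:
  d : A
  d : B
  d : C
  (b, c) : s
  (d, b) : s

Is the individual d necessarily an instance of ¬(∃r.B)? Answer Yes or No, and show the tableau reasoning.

No

1. d : ¬(∃r.B)?  L(d) = {A, B, C} ∪ {∃r.B}
   apply at d: A⊑(C ⊓ B)
   open: L(d) ⊇ {A, B, C, ∃r.B} (+ ∃-successors) — d ∉ ¬(∃r.B) possible
2. Hence d : ¬(∃r.B): not entailed.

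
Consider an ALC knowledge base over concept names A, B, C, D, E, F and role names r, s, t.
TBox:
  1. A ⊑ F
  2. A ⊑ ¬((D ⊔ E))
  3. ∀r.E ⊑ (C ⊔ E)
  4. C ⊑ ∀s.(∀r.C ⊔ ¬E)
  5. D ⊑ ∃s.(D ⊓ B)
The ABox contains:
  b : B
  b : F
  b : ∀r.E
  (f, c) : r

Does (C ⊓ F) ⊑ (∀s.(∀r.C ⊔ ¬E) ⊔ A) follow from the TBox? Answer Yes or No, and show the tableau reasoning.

1. (C ⊓ F) ⊑ (∀s.(∀r.C ⊔ ¬E) ⊔ A)  ⇔  ((C ⊓ F) ⊓ (∃s.(∃r.¬C ⊓ E) ⊓ ¬A)) unsat w.r.t. T
   all branches close; clash {E, ¬E} at an ∃-successor
2. Hence (C ⊓ F) ⊑ (∀s.(∀r.C ⊔ ¬E) ⊔ A): entailed.

Yes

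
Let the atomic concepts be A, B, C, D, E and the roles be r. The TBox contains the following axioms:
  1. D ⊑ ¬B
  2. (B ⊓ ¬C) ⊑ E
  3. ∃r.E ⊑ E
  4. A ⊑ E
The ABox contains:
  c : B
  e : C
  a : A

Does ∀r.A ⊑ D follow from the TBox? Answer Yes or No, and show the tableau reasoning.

1. ∀r.A ⊑ D  ⇔  (∀r.A ⊓ ¬D) unsat w.r.t. T
   open: L(x₀) ⊇ {¬A, ¬B, ¬D, ∀r.A, ∀r.¬E}
2. Hence ∀r.A ⊑ D: not entailed.

No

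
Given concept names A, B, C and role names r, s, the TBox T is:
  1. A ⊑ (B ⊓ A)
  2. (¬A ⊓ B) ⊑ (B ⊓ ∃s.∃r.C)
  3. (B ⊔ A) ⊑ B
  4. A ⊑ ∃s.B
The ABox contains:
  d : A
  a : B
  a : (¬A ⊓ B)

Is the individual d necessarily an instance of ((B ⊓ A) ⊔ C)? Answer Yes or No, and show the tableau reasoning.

1. d : ((B ⊓ A) ⊔ C)?  L(d) = {A} ∪ {((¬B ⊔ ¬A) ⊓ ¬C)}
   clash {A, ¬A} at d — d ∈ ((B ⊓ A) ⊔ C)
2. Hence d : ((B ⊓ A) ⊔ C): entailed.

Yes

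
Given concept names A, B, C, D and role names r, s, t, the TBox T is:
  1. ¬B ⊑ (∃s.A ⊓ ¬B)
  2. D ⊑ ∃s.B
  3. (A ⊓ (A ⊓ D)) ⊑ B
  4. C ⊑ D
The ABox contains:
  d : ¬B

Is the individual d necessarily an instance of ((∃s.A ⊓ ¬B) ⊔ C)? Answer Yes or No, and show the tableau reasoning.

Yes

1. d : ((∃s.A ⊓ ¬B) ⊔ C)?  L(d) = {¬B} ∪ {((∀s.¬A ⊔ B) ⊓ ¬C)}
   clash {B, ¬B} at d — d ∈ ((∃s.A ⊓ ¬B) ⊔ C)
2. Hence d : ((∃s.A ⊓ ¬B) ⊔ C): entailed.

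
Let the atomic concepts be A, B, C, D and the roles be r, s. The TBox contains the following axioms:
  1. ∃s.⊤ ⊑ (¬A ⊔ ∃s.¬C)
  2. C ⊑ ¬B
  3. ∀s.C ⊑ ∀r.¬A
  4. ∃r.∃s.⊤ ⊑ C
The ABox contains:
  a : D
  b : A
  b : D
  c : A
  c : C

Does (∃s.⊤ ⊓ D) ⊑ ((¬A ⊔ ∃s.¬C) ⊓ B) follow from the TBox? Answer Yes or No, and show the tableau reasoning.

No

1. (∃s.⊤ ⊓ D) ⊑ ((¬A ⊔ ∃s.¬C) ⊓ B)  ⇔  ((∃s.⊤ ⊓ D) ⊓ ((A ⊓ ∀s.C) ⊔ ¬B)) unsat w.r.t. T
   apply at x₀: ∃s.⊤⊑(¬A ⊔ ∃s.¬C)
   open: L(x₀) ⊇ {D, ¬B, ¬C, ∀r.∀s.⊥, ∃s.¬C, …} (+ ∃-successors)
2. Hence (∃s.⊤ ⊓ D) ⊑ ((¬A ⊔ ∃s.¬C) ⊓ B): not entailed.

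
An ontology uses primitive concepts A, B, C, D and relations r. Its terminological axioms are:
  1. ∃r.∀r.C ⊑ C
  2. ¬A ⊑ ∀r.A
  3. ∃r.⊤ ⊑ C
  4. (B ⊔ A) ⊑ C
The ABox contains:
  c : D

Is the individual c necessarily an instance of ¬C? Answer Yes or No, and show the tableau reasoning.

No

1. c : ¬C?  L(c) = {D} ∪ {C}
   open: L(c) ⊇ {A, C, D} — c ∉ ¬C possible
2. Hence c : ¬C: not entailed.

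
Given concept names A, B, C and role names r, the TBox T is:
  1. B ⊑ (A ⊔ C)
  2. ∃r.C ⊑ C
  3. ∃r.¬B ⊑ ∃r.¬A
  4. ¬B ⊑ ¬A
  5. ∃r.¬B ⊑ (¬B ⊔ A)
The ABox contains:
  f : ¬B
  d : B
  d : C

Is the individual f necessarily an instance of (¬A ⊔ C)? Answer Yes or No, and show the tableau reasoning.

Yes

1. f : (¬A ⊔ C)?  L(f) = {¬B} ∪ {(A ⊓ ¬C)}
   clash {A, ¬A} at f — f ∈ (¬A ⊔ C)
2. Hence f : (¬A ⊔ C): entailed.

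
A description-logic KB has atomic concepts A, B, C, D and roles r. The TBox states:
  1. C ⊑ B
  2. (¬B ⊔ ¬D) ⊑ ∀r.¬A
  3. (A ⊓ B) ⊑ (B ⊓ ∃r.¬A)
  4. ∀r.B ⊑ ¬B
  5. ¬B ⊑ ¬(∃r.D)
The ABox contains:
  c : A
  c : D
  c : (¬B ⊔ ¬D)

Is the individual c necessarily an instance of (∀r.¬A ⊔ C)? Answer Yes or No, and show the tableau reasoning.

1. c : (∀r.¬A ⊔ C)?  L(c) = {A, D, (¬B ⊔ ¬D)} ∪ {(∃r.A ⊓ ¬C)}
   clash {D, ¬D} at c — c ∈ (∀r.¬A ⊔ C)
2. Hence c : (∀r.¬A ⊔ C): entailed.

Yes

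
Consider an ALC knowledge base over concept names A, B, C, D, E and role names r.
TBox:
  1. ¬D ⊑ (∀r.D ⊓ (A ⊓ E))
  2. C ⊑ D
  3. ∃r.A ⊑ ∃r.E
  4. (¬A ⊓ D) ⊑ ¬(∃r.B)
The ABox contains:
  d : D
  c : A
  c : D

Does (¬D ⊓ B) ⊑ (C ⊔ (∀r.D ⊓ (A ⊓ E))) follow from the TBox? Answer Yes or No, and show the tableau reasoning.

1. (¬D ⊓ B) ⊑ (C ⊔ (∀r.D ⊓ (A ⊓ E)))  ⇔  ((¬D ⊓ B) ⊓ (¬C ⊓ (∃r.¬D ⊔ (¬A ⊔ ¬E)))) unsat w.r.t. T
   all branches close; clash {E, ¬E} at x₀
2. Hence (¬D ⊓ B) ⊑ (C ⊔ (∀r.D ⊓ (A ⊓ E))): entailed.

Yes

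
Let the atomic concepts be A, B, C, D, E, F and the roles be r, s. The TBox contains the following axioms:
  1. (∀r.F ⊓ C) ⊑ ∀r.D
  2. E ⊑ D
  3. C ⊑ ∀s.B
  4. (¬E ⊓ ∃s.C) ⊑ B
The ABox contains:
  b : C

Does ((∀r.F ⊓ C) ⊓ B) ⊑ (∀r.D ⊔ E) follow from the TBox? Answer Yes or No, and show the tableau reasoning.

1. ((∀r.F ⊓ C) ⊓ B) ⊑ (∀r.D ⊔ E)  ⇔  (((∀r.F ⊓ C) ⊓ B) ⊓ (∃r.¬D ⊓ ¬E)) unsat w.r.t. T
   all branches close; clash {D, ¬D} at an ∃-successor
2. Hence ((∀r.F ⊓ C) ⊓ B) ⊑ (∀r.D ⊔ E): entailed.

Yes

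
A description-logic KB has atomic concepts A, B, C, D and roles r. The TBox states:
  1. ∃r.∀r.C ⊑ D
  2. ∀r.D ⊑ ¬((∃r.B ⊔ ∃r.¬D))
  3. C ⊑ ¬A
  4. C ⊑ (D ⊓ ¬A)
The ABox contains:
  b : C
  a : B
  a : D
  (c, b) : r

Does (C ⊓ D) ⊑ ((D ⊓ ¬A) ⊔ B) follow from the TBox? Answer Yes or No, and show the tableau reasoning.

1. (C ⊓ D) ⊑ ((D ⊓ ¬A) ⊔ B)  ⇔  ((C ⊓ D) ⊓ ((¬D ⊔ A) ⊓ ¬B)) unsat w.r.t. T
   all branches close; clash {A, ¬A} at x₀
2. Hence (C ⊓ D) ⊑ ((D ⊓ ¬A) ⊔ B): entailed.

Yes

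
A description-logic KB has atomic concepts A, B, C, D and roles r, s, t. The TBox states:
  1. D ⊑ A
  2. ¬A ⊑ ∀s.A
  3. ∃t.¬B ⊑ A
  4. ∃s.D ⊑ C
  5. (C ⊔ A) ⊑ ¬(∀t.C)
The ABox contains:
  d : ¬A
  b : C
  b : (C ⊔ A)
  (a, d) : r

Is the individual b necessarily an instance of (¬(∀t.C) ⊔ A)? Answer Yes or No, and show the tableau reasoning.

1. b : (¬(∀t.C) ⊔ A)?  L(b) = {C, (C ⊔ A)} ∪ {(∀t.C ⊓ ¬A)}
   clash {A, ¬A} at b — b ∈ (¬(∀t.C) ⊔ A)
2. Hence b : (¬(∀t.C) ⊔ A): entailed.

Yes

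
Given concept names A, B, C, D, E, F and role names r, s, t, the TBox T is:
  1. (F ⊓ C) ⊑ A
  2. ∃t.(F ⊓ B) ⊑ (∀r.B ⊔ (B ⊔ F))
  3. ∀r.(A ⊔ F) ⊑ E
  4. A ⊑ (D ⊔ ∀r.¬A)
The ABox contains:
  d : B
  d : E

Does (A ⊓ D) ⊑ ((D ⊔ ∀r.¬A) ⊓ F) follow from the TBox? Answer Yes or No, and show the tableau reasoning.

1. (A ⊓ D) ⊑ ((D ⊔ ∀r.¬A) ⊓ F)  ⇔  ((A ⊓ D) ⊓ ((¬D ⊓ ∃r.A) ⊔ ¬F)) unsat w.r.t. T
   apply at x₀: A⊑(D ⊔ ∀r.¬A)
   open: L(x₀) ⊇ {A, D, ¬F, ∀t.(¬F ⊔ ¬B), ∃r.(¬A ⊓ ¬F)} (+ ∃-successors)
2. Hence (A ⊓ D) ⊑ ((D ⊔ ∀r.¬A) ⊓ F): not entailed.

No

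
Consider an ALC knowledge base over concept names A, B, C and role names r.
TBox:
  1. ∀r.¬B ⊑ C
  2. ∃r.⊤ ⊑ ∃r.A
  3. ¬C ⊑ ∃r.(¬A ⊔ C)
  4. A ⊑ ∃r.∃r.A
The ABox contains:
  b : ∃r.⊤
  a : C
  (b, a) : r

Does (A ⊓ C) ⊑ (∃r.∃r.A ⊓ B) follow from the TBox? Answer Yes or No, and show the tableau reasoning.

No

1. (A ⊓ C) ⊑ (∃r.∃r.A ⊓ B)  ⇔  ((A ⊓ C) ⊓ (∀r.∀r.¬A ⊔ ¬B)) unsat w.r.t. T
   apply at x₀: A⊑∃r.∃r.A
   open: L(x₀) ⊇ {A, C, ¬B, ∃r.A, ∃r.∃r.A} (+ ∃-successors)
2. Hence (A ⊓ C) ⊑ (∃r.∃r.A ⊓ B): not entailed.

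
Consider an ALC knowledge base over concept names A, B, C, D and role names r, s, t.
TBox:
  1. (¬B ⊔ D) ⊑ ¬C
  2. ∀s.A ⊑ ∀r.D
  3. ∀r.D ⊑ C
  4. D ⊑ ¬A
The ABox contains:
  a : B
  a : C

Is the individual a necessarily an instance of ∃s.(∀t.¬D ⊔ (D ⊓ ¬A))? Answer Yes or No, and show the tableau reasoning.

No

1. a : ∃s.(∀t.¬D ⊔ (D ⊓ ¬A))?  L(a) = {B, C} ∪ {∀s.(∃t.D ⊓ (¬D ⊔ A))}
   open: L(a) ⊇ {B, C, ¬D, ∀s.(∃t.D ⊓ (¬D ⊔ A)), ∃s.¬A} (+ ∃-successors) — a ∉ ∃s.(∀t.¬D ⊔ (D ⊓ ¬A)) possible
2. Hence a : ∃s.(∀t.¬D ⊔ (D ⊓ ¬A)): not entailed.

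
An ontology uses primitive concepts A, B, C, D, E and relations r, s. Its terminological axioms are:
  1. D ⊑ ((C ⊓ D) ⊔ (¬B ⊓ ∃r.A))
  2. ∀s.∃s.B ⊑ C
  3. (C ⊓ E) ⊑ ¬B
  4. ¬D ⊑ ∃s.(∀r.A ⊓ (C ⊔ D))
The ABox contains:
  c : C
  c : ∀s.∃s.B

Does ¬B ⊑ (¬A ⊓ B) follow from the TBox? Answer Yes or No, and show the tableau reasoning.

1. ¬B ⊑ (¬A ⊓ B)  ⇔  (¬B ⊓ (A ⊔ ¬B)) unsat w.r.t. T
   open: L(x₀) ⊇ {C, D, ¬B}
2. Hence ¬B ⊑ (¬A ⊓ B): not entailed.

No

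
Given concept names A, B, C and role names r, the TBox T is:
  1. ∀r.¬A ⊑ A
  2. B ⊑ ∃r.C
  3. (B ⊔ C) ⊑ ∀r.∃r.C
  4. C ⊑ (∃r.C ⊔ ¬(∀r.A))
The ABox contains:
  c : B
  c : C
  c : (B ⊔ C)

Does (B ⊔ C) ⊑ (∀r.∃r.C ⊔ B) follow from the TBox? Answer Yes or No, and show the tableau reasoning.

Yes

1. (B ⊔ C) ⊑ (∀r.∃r.C ⊔ B)  ⇔  ((B ⊔ C) ⊓ (∃r.∀r.¬C ⊓ ¬B)) unsat w.r.t. T
   all branches close; clash {C, ¬C} at an ∃-successor
2. Hence (B ⊔ C) ⊑ (∀r.∃r.C ⊔ B): entailed.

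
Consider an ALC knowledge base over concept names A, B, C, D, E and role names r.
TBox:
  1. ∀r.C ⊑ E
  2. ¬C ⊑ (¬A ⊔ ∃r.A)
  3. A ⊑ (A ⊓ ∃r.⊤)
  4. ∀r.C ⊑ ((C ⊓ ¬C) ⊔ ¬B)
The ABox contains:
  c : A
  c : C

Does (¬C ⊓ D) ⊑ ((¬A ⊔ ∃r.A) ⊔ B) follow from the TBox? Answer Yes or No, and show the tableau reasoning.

Yes

1. (¬C ⊓ D) ⊑ ((¬A ⊔ ∃r.A) ⊔ B)  ⇔  ((¬C ⊓ D) ⊓ ((A ⊓ ∀r.¬A) ⊓ ¬B)) unsat w.r.t. T
   all branches close; clash {A, ¬A} at an ∃-successor
2. Hence (¬C ⊓ D) ⊑ ((¬A ⊔ ∃r.A) ⊔ B): entailed.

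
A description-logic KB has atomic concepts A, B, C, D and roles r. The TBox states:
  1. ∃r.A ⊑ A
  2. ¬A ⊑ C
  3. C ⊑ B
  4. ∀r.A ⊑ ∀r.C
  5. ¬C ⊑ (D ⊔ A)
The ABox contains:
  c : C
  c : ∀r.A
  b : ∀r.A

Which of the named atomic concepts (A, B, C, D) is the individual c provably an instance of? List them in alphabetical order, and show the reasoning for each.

1. c : A?  L(c) = {C, ∀r.A} ∪ {¬A}
   apply at c: C⊑B; ∀r.A⊑∀r.C
   open: L(c) ⊇ {B, C, ¬A, ∀r.A, ∀r.C, …} — c ∉ A possible
2. c : B?  L(c) = {C, ∀r.A} ∪ {¬B}
   clash {B, ¬B} at c — c ∈ B
3. c : C?  L(c) = {C, ∀r.A} ∪ {¬C}
   clash {C, ¬C} at c — c ∈ C
4. c : D?  L(c) = {C, ∀r.A} ∪ {¬D}
   apply at c: C⊑B; ∀r.A⊑∀r.C
   open: L(c) ⊇ {B, C, ¬D, ∀r.A, ∀r.C, …} — c ∉ D possible
5. Entailed for c: {B, C}

{B, C}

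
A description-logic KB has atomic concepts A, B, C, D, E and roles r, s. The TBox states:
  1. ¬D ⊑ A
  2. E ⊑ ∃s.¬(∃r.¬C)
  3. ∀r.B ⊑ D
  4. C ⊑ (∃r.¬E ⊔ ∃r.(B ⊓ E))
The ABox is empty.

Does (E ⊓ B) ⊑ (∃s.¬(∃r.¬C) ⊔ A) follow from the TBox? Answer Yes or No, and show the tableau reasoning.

Yes

1. (E ⊓ B) ⊑ (∃s.¬(∃r.¬C) ⊔ A)  ⇔  ((E ⊓ B) ⊓ (∀s.∃r.¬C ⊓ ¬A)) unsat w.r.t. T
   all branches close; clash {A, ¬A} at x₀
2. Hence (E ⊓ B) ⊑ (∃s.¬(∃r.¬C) ⊔ A): entailed.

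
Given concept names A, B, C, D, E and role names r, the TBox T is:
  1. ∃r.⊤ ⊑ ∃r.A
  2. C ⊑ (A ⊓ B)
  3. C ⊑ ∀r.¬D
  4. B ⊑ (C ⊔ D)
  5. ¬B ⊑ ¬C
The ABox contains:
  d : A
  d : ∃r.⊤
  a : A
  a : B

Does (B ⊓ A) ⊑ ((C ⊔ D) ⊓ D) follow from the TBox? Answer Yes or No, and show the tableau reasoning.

1. (B ⊓ A) ⊑ ((C ⊔ D) ⊓ D)  ⇔  ((B ⊓ A) ⊓ ((¬C ⊓ ¬D) ⊔ ¬D)) unsat w.r.t. T
   apply at x₀: B⊑(C ⊔ D)
   open: L(x₀) ⊇ {A, B, C, ¬D, ∀r.¬D, …}
2. Hence (B ⊓ A) ⊑ ((C ⊔ D) ⊓ D): not entailed.

No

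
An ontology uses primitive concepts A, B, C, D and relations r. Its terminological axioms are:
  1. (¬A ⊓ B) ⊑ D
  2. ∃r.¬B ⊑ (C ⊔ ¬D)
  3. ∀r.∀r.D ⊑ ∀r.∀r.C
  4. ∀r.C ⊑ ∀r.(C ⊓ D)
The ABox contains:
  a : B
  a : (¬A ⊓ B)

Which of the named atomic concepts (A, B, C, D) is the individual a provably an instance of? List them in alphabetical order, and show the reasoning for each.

{B, D}

1. a : A?  L(a) = {B, (¬A ⊓ B)} ∪ {¬A}
   apply at a: (¬A ⊓ B)⊑D
   open: L(a) ⊇ {B, D, ¬A, ∀r.B, ∃r.¬C, …} (+ ∃-successors) — a ∉ A possible
2. a : B?  L(a) = {B, (¬A ⊓ B)} ∪ {¬B}
   clash {B, ¬B} at a — a ∈ B
3. a : C?  L(a) = {B, (¬A ⊓ B)} ∪ {¬C}
   apply at a: (¬A ⊓ B)⊑D
   open: L(a) ⊇ {B, D, ¬A, ¬C, ∀r.B, …} (+ ∃-successors) — a ∉ C possible
4. a : D?  L(a) = {B, (¬A ⊓ B)} ∪ {¬D}
   clash {D, ¬D} at a — a ∈ D
5. Entailed for a: {B, D}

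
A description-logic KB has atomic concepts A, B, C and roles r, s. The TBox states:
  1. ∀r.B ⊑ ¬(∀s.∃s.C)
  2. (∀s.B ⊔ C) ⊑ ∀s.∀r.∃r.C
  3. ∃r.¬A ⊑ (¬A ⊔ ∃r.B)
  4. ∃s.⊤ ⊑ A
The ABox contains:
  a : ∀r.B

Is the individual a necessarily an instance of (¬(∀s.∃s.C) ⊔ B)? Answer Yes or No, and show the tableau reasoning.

1. a : (¬(∀s.∃s.C) ⊔ B)?  L(a) = {∀r.B} ∪ {(∀s.∃s.C ⊓ ¬B)}
   clash {C, ¬C} at an ∃-successor — a ∈ (¬(∀s.∃s.C) ⊔ B)
2. Hence a : (¬(∀s.∃s.C) ⊔ B): entailed.

Yes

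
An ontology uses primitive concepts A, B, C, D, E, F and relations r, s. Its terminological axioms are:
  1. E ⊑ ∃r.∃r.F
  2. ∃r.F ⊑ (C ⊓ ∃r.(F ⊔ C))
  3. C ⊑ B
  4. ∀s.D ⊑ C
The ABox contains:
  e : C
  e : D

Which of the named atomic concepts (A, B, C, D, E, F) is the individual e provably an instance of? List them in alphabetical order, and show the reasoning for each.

1. e : A?  L(e) = {C, D} ∪ {¬A}
   apply at e: C⊑B
   open: L(e) ⊇ {B, C, D, ¬A, ¬E, …} — e ∉ A possible
2. e : B?  L(e) = {C, D} ∪ {¬B}
   clash {B, ¬B} at e — e ∈ B
3. e : C?  L(e) = {C, D} ∪ {¬C}
   clash {C, ¬C} at e — e ∈ C
4. e : D?  L(e) = {C, D} ∪ {¬D}
   clash {D, ¬D} at e — e ∈ D
5. e : E?  L(e) = {C, D} ∪ {¬E}
   apply at e: C⊑B
   open: L(e) ⊇ {B, C, D, ¬E, ∀r.¬F} — e ∉ E possible
6. e : F?  L(e) = {C, D} ∪ {¬F}
   apply at e: C⊑B
   open: L(e) ⊇ {B, C, D, ¬E, ¬F, …} — e ∉ F possible
7. Entailed for e: {B, C, D}

{B, C, D}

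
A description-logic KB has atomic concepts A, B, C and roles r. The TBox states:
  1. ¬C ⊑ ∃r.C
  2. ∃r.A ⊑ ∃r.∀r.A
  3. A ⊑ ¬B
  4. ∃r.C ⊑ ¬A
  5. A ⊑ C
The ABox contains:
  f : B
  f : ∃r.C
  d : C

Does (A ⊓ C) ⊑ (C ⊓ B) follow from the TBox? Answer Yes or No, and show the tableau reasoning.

No

1. (A ⊓ C) ⊑ (C ⊓ B)  ⇔  ((A ⊓ C) ⊓ (¬C ⊔ ¬B)) unsat w.r.t. T
   apply at x₀: A⊑¬B
   open: L(x₀) ⊇ {A, C, ¬B, ∀r.¬A, ∀r.¬C}
2. Hence (A ⊓ C) ⊑ (C ⊓ B): not entailed.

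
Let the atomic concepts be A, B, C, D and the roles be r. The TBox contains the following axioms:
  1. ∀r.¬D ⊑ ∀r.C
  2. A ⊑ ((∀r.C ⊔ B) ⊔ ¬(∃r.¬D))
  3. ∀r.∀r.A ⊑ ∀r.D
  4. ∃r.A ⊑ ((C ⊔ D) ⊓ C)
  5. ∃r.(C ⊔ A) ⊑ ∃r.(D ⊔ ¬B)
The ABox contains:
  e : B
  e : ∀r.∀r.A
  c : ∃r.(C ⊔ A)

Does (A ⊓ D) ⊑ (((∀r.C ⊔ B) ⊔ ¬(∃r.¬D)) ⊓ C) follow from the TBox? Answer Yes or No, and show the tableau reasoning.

1. (A ⊓ D) ⊑ (((∀r.C ⊔ B) ⊔ ¬(∃r.¬D)) ⊓ C)  ⇔  ((A ⊓ D) ⊓ (((∃r.¬C ⊓ ¬B) ⊓ ∃r.¬D) ⊔ ¬C)) unsat w.r.t. T
   apply at x₀: A⊑((∀r.C ⊔ B) ⊔ ¬(∃r.¬D))
   open: L(x₀) ⊇ {A, D, ¬C, ∀r.C, ∀r.¬A, …} (+ ∃-successors)
2. Hence (A ⊓ D) ⊑ (((∀r.C ⊔ B) ⊔ ¬(∃r.¬D)) ⊓ C): not entailed.

No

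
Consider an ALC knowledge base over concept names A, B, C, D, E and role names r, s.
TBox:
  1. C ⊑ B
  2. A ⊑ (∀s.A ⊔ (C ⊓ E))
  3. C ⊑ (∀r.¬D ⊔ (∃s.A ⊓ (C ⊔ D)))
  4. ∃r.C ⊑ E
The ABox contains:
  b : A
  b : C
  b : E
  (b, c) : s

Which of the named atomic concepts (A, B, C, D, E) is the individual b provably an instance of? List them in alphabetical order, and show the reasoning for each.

{A, B, C, E}

1. b : A?  L(b) = {A, C, E} ∪ {¬A}
   clash {A, ¬A} at b — b ∈ A
2. b : B?  L(b) = {A, C, E} ∪ {¬B}
   clash {B, ¬B} at b — b ∈ B
3. b : C?  L(b) = {A, C, E} ∪ {¬C}
   clash {C, ¬C} at b — b ∈ C
4. b : D?  L(b) = {A, C, E} ∪ {¬D}
   apply at b: C⊑B; A⊑(∀s.A ⊔ (C ⊓ E)); C⊑(∀r.¬D ⊔ (∃s.A ⊓ (C ⊔ D)))
   open: L(b) ⊇ {A, B, C, E, ¬D, …} — b ∉ D possible
5. b : E?  L(b) = {A, C, E} ∪ {¬E}
   clash {E, ¬E} at b — b ∈ E
6. Entailed for b: {A, B, C, E}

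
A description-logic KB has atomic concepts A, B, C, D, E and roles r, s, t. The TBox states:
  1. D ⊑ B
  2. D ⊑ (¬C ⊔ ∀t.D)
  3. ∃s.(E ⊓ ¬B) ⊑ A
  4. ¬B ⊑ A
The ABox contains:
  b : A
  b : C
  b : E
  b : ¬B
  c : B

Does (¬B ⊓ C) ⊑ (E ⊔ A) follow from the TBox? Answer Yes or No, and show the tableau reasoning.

Yes

1. (¬B ⊓ C) ⊑ (E ⊔ A)  ⇔  ((¬B ⊓ C) ⊓ (¬E ⊓ ¬A)) unsat w.r.t. T
   all branches close; clash {A, ¬A} at x₀
2. Hence (¬B ⊓ C) ⊑ (E ⊔ A): entailed.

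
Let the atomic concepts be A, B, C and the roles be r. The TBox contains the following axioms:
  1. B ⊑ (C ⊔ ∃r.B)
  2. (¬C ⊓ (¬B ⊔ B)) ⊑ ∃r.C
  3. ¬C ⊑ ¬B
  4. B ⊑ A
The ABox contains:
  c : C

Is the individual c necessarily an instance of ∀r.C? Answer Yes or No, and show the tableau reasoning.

No

1. c : ∀r.C?  L(c) = {C} ∪ {∃r.¬C}
   open: L(c) ⊇ {C, ¬B, ∃r.¬C} (+ ∃-successors) — c ∉ ∀r.C possible
2. Hence c : ∀r.C: not entailed.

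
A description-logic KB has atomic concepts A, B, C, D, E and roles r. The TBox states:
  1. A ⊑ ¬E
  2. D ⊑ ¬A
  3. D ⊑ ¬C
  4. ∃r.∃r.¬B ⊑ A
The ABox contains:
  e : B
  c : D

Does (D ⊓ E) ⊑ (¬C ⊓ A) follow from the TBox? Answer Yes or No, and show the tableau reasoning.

1. (D ⊓ E) ⊑ (¬C ⊓ A)  ⇔  ((D ⊓ E) ⊓ (C ⊔ ¬A)) unsat w.r.t. T
   apply at x₀: D⊑¬A; D⊑¬C
   open: L(x₀) ⊇ {D, E, ¬A, ¬C, ∀r.∀r.B}
2. Hence (D ⊓ E) ⊑ (¬C ⊓ A): not entailed.

No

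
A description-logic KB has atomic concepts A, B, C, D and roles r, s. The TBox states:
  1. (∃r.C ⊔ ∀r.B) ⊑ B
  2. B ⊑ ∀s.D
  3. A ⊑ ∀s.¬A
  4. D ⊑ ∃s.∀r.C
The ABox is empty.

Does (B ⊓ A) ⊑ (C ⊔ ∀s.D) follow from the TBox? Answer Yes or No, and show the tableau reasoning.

Yes

1. (B ⊓ A) ⊑ (C ⊔ ∀s.D)  ⇔  ((B ⊓ A) ⊓ (¬C ⊓ ∃s.¬D)) unsat w.r.t. T
   all branches close; clash {D, ¬D} at an ∃-successor
2. Hence (B ⊓ A) ⊑ (C ⊔ ∀s.D): entailed.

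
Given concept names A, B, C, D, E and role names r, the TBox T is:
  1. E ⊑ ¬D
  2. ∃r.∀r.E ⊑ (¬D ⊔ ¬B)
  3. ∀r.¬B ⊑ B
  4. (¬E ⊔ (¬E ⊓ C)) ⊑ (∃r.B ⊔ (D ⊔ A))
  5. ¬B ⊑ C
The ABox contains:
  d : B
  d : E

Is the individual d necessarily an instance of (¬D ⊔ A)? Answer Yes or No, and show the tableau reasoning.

Yes

1. d : (¬D ⊔ A)?  L(d) = {B, E} ∪ {(D ⊓ ¬A)}
   clash {D, ¬D} at d — d ∈ (¬D ⊔ A)
2. Hence d : (¬D ⊔ A): entailed.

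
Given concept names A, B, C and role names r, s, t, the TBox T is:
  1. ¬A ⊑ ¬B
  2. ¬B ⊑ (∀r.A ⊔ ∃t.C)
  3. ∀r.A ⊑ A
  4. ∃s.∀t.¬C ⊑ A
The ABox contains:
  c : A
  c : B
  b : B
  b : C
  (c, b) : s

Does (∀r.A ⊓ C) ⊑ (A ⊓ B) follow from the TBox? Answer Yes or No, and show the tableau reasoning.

1. (∀r.A ⊓ C) ⊑ (A ⊓ B)  ⇔  ((∀r.A ⊓ C) ⊓ (¬A ⊔ ¬B)) unsat w.r.t. T
   apply at x₀: ∀r.A⊑A
   open: L(x₀) ⊇ {A, C, ¬B, ∀r.A}
2. Hence (∀r.A ⊓ C) ⊑ (A ⊓ B): not entailed.

No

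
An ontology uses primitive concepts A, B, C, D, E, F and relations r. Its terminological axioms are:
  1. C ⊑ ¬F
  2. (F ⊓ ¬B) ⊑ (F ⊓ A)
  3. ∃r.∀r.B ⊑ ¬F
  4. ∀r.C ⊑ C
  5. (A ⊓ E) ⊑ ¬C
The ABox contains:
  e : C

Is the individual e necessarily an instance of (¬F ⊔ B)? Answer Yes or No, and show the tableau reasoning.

1. e : (¬F ⊔ B)?  L(e) = {C} ∪ {(F ⊓ ¬B)}
   clash {F, ¬F} at e — e ∈ (¬F ⊔ B)
2. Hence e : (¬F ⊔ B): entailed.

Yes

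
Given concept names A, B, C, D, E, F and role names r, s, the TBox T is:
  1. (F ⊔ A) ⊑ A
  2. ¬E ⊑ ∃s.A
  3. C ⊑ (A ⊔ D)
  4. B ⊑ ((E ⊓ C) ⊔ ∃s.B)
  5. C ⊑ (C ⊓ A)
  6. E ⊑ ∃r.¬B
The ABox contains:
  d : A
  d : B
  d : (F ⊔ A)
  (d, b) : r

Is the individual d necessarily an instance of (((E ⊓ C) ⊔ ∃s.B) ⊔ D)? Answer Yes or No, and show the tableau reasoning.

1. d : (((E ⊓ C) ⊔ ∃s.B) ⊔ D)?  L(d) = {A, B, (F ⊔ A)} ∪ {(((¬E ⊔ ¬C) ⊓ ∀s.¬B) ⊓ ¬D)}
   clash {C, ¬C} at d — d ∈ (((E ⊓ C) ⊔ ∃s.B) ⊔ D)
2. Hence d : (((E ⊓ C) ⊔ ∃s.B) ⊔ D): entailed.

Yes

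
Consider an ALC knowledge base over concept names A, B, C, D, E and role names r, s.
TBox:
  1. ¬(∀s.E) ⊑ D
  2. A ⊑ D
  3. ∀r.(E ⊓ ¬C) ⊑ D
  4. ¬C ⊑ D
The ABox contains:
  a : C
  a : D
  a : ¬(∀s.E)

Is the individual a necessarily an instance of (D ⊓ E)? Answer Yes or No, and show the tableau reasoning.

No

1. a : (D ⊓ E)?  L(a) = {C, D, ¬(∀s.E)} ∪ {(¬D ⊔ ¬E)}
   open: L(a) ⊇ {C, D, ¬E, ∃s.¬E} (+ ∃-successors) — a ∉ (D ⊓ E) possible
2. Hence a : (D ⊓ E): not entailed.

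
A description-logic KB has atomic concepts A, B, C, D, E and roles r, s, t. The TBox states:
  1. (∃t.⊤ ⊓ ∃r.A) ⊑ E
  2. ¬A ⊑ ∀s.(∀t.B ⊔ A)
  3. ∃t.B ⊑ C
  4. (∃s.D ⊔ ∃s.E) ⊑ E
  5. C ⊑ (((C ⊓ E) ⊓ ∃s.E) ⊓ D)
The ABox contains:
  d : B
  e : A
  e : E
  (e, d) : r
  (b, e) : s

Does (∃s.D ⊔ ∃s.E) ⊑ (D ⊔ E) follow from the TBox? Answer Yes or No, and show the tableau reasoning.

1. (∃s.D ⊔ ∃s.E) ⊑ (D ⊔ E)  ⇔  ((∃s.D ⊔ ∃s.E) ⊓ (¬D ⊓ ¬E)) unsat w.r.t. T
   all branches close; clash {E, ¬E} at x₀
2. Hence (∃s.D ⊔ ∃s.E) ⊑ (D ⊔ E): entailed.

Yes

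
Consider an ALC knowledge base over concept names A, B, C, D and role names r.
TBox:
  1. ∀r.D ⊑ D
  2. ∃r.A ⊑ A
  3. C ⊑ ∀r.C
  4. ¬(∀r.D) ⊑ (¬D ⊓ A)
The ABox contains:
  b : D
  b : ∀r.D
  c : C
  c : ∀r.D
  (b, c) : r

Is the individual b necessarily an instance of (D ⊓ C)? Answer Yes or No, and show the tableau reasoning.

1. b : (D ⊓ C)?  L(b) = {D, ∀r.D} ∪ {(¬D ⊔ ¬C)}
   open: L(b) ⊇ {D, ¬C, ∀r.D, ∀r.¬A} — b ∉ (D ⊓ C) possible
2. Hence b : (D ⊓ C): not entailed.

No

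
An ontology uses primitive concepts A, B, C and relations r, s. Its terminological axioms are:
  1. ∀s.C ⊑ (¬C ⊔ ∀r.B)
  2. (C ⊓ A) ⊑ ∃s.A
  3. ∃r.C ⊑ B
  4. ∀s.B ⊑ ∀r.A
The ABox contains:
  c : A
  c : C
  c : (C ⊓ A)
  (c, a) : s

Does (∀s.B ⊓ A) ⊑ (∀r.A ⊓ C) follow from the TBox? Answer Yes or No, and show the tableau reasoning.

No

1. (∀s.B ⊓ A) ⊑ (∀r.A ⊓ C)  ⇔  ((∀s.B ⊓ A) ⊓ (∃r.¬A ⊔ ¬C)) unsat w.r.t. T
   apply at x₀: ∀s.B⊑∀r.A
   open: L(x₀) ⊇ {A, ¬C, ∀r.A, ∀r.¬C, ∀s.B, …} (+ ∃-successors)
2. Hence (∀s.B ⊓ A) ⊑ (∀r.A ⊓ C): not entailed.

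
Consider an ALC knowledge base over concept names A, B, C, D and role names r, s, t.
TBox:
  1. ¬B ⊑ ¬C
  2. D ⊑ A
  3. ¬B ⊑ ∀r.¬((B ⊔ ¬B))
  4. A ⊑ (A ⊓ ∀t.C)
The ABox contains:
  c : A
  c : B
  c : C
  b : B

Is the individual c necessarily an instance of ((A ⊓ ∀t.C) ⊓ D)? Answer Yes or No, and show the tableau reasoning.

No

1. c : ((A ⊓ ∀t.C) ⊓ D)?  L(c) = {A, B, C} ∪ {((¬A ⊔ ∃t.¬C) ⊔ ¬D)}
   apply at c: A⊑(A ⊓ ∀t.C)
   open: L(c) ⊇ {A, B, C, ¬D, ∀t.C} — c ∉ ((A ⊓ ∀t.C) ⊓ D) possible
2. Hence c : ((A ⊓ ∀t.C) ⊓ D): not entailed.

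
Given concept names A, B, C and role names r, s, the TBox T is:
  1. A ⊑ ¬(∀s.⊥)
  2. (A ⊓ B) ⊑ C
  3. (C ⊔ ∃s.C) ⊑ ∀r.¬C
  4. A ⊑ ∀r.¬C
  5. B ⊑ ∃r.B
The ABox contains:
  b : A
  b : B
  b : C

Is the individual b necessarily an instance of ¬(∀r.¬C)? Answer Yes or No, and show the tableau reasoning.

1. b : ¬(∀r.¬C)?  L(b) = {A, B, C} ∪ {∀r.¬C}
   apply at b: A⊑¬(∀s.⊥); B⊑∃r.B
   open: L(b) ⊇ {A, B, C, ∀r.¬C, ∃r.B, …} (+ ∃-successors) — b ∉ ¬(∀r.¬C) possible
2. Hence b : ¬(∀r.¬C): not entailed.

No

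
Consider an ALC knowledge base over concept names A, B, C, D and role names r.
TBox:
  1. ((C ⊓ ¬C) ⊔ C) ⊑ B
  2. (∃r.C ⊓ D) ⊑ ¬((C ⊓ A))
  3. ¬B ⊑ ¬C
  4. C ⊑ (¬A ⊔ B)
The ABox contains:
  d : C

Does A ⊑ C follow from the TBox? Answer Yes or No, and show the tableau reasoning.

No

1. A ⊑ C  ⇔  (A ⊓ ¬C) unsat w.r.t. T
   open: L(x₀) ⊇ {A, ¬C, ∀r.¬C}
2. Hence A ⊑ C: not entailed.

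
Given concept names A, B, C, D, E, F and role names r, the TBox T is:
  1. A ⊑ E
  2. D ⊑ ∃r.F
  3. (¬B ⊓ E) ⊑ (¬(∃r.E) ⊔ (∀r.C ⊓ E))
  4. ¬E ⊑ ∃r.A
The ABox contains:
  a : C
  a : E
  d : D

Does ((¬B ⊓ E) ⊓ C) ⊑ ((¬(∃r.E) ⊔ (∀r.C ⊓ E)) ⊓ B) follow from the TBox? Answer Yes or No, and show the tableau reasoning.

1. ((¬B ⊓ E) ⊓ C) ⊑ ((¬(∃r.E) ⊔ (∀r.C ⊓ E)) ⊓ B)  ⇔  (((¬B ⊓ E) ⊓ C) ⊓ ((∃r.E ⊓ (∃r.¬C ⊔ ¬E)) ⊔ ¬B)) unsat w.r.t. T
   apply at x₀: (¬B ⊓ E)⊑(¬(∃r.E) ⊔ (∀r.C ⊓ E))
   open: L(x₀) ⊇ {C, E, ¬B, ¬D, ∀r.¬E}
2. Hence ((¬B ⊓ E) ⊓ C) ⊑ ((¬(∃r.E) ⊔ (∀r.C ⊓ E)) ⊓ B): not entailed.

No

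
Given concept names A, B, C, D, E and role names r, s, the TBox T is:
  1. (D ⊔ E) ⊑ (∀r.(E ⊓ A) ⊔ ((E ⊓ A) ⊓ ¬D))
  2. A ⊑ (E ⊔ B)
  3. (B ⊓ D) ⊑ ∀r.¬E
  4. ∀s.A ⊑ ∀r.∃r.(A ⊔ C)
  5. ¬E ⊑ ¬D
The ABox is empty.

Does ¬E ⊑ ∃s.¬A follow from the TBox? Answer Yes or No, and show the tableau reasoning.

No

1. ¬E ⊑ ∃s.¬A  ⇔  (¬E ⊓ ∀s.A) unsat w.r.t. T
   apply at x₀: ∀s.A⊑∀r.∃r.(A ⊔ C); ¬E⊑¬D
   open: L(x₀) ⊇ {¬A, ¬D, ¬E, ∀r.∃r.(A ⊔ C), ∀s.A}
2. Hence ¬E ⊑ ∃s.¬A: not entailed.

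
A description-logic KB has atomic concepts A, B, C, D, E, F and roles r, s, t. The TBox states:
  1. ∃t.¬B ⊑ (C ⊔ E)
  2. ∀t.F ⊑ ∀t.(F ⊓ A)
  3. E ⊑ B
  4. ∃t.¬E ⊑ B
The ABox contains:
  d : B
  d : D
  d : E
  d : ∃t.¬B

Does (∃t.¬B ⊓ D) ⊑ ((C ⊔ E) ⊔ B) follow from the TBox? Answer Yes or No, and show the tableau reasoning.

Yes

1. (∃t.¬B ⊓ D) ⊑ ((C ⊔ E) ⊔ B)  ⇔  ((∃t.¬B ⊓ D) ⊓ ((¬C ⊓ ¬E) ⊓ ¬B)) unsat w.r.t. T
   all branches close; clash {E, ¬E} at x₀
2. Hence (∃t.¬B ⊓ D) ⊑ ((C ⊔ E) ⊔ B): entailed.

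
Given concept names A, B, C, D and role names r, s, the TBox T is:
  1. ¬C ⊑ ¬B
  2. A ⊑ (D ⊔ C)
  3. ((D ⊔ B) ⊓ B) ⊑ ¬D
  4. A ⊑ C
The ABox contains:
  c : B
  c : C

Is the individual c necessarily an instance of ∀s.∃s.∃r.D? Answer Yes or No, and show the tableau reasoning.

1. c : ∀s.∃s.∃r.D?  L(c) = {B, C} ∪ {∃s.∀s.∀r.¬D}
   open: L(c) ⊇ {B, C, ¬A, ¬D, ∃s.∀s.∀r.¬D} (+ ∃-successors) — c ∉ ∀s.∃s.∃r.D possible
2. Hence c : ∀s.∃s.∃r.D: not entailed.

No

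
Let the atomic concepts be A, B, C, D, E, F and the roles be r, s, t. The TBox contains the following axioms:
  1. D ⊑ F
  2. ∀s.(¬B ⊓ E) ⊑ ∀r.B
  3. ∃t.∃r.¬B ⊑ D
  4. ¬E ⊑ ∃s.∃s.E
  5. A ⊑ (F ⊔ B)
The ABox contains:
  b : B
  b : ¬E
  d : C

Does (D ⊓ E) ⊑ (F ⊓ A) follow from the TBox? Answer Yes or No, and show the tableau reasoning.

No

1. (D ⊓ E) ⊑ (F ⊓ A)  ⇔  ((D ⊓ E) ⊓ (¬F ⊔ ¬A)) unsat w.r.t. T
   apply at x₀: D⊑F
   open: L(x₀) ⊇ {D, E, F, ¬A, ∃s.(B ⊔ ¬E)} (+ ∃-successors)
2. Hence (D ⊓ E) ⊑ (F ⊓ A): not entailed.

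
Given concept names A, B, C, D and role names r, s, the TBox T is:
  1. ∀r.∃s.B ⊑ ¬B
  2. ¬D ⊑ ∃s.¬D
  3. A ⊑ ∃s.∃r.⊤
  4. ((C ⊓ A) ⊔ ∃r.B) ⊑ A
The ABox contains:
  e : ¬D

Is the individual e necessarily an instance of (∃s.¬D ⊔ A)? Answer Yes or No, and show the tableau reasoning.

1. e : (∃s.¬D ⊔ A)?  L(e) = {¬D} ∪ {(∀s.D ⊓ ¬A)}
   clash {A, ¬A} at e — e ∈ (∃s.¬D ⊔ A)
2. Hence e : (∃s.¬D ⊔ A): entailed.

Yes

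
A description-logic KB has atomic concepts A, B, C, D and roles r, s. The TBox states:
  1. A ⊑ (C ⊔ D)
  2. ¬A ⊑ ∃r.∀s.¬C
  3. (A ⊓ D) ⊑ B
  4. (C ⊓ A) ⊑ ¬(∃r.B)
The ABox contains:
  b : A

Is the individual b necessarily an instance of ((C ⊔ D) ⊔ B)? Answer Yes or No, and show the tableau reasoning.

1. b : ((C ⊔ D) ⊔ B)?  L(b) = {A} ∪ {((¬C ⊓ ¬D) ⊓ ¬B)}
   clash {D, ¬D} at b — b ∈ ((C ⊔ D) ⊔ B)
2. Hence b : ((C ⊔ D) ⊔ B): entailed.

Yes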